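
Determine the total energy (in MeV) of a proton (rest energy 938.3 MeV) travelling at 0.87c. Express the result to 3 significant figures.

1900 MeV

β² = 0.7569, so γ = 1/√0.2431 = 2.0282.
Total energy: E = γmc² = 2.0282 × 938.3 MeV = 1900 MeV.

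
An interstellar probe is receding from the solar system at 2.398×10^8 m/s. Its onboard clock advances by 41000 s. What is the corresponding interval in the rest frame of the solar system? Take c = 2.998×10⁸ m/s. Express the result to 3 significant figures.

β = v/c = (2.398×10^8 m/s)/(2.998×10⁸ m/s) = 0.799867.
Lorentz factor: γ = (1 − 0.6397872)^(−1/2) = 1.6662.
The onboard clock measures proper time, so the interval in the rest frame of the solar system is dilated: Δt = γ·Δτ = 1.6662 × 41000 s = 68300 s.

68300 s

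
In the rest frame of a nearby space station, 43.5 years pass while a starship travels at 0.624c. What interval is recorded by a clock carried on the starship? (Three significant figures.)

Lorentz factor: γ = (1 − 0.389376)^(−1/2) = 1.2797.
The starship's clock runs slow as seen from a nearby space station, so Δτ = Δt/γ = 43.5/1.2797 = 34.0 years.

34.0 years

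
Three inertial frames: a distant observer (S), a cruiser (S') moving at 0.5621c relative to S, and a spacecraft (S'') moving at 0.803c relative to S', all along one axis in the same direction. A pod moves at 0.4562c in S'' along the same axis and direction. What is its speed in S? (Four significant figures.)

0.9774c

First combine the pod and spacecraft (S''→S'): u₁ = (0.4562 + 0.803)/(1 + 0.4562×0.803) = 1.2592/1.3663286 = 0.92159.
Then combine with the cruiser (S'→S): u = (0.92159 + 0.5621)/(1 + 0.92159×0.5621) = 1.48369/1.518025739 = 0.97738.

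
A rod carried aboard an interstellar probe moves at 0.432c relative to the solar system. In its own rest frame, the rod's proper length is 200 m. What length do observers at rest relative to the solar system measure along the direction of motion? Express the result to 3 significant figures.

180 m

γ = 1/√(1 − β²) = 1/√(1 − 0.186624) = 1/√0.813376 = 1/0.901874 = 1.1088.
Length contraction: L = L₀/γ = 200/1.1088 = 180 m.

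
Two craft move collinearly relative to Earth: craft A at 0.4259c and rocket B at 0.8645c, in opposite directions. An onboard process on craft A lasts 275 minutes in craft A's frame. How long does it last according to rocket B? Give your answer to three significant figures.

Transform craft A's velocity into rocket B's frame: (0.4259 + 0.8645)/(1 + 0.4259·0.8645) = 1.2904/1.36819055, so the relative speed is 0.94314c.
At |u| = 0.94314c, γ = (1 − 0.889513)^(−1/2) = 3.0085.
Craft A's interval is proper; time dilation gives Δt_B = γΔτ = 3.0085 × 275 minutes = 827 minutes.

827 minutes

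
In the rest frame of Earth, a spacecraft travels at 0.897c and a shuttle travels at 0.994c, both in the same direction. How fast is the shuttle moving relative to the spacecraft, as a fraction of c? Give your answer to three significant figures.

Transform to the spacecraft's frame: u' = (u − v)/(1 − uv/c²).
u' = (0.994 − 0.897)/(1 − 0.994×0.897) = 0.097/0.108382 = 0.89498.
Speed in the spacecraft's frame: 0.895c (in the same direction).

0.895c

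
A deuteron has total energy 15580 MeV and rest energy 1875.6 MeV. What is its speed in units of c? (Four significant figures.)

γ = E/(mc²) = 15580/1875.6 = 8.3067.
β = √(1 − 1/γ²) = √(1 − 0.0144925) = √0.9855075 = 0.9927.

0.9927c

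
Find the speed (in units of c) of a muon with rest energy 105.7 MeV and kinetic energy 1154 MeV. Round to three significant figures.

K = (γ−1)mc², so γ = 1 + 1154/105.7 = 11.918.
Then v/c = √(1 − γ⁻²) = √(1 − 0.00704033) = √0.99295967 = 0.996.

0.996c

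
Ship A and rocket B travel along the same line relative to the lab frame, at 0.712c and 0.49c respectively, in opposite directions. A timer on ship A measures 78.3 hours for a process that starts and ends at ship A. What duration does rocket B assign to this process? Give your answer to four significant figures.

172.5 hours

The velocity of ship A relative to rocket B is (0.712 + 0.49)c / (1 + 0.712×0.49) = 0.89111c; relative speed 0.89111c.
γ for this relative speed: γ = 1/√(1 − 0.794077) = 2.2037.
The clock on ship A records proper time, so rocket B measures Δt = γΔτ = 2.2037 × 78.3 = 172.5 hours.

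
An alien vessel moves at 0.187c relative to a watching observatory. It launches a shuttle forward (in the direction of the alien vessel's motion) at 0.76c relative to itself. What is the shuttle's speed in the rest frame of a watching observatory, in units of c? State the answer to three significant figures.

Relativistic velocity addition: u = (u' + v)/(1 + u'v/c²), with u' = 0.76c and v = 0.187c.
Numerator: 0.76 + 0.187 = 0.947. Denominator: 1 + (0.76)(0.187) = 1.14212.
u = 0.947/1.14212 = 0.82916, so the speed is 0.829c.

0.829c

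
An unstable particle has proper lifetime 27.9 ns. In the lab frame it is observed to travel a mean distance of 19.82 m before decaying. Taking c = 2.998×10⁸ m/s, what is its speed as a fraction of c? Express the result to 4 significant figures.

Lab distance = (lab lifetime)·v = γτ·βc, so βγ = d/(cτ) = 19.82/(2.998×10⁸ × 2.790×10^-8) = 2.3696.
With βγ = 2.3696: γ² = 1 + (βγ)² = 6.615, and β = (βγ)/γ = 2.3696/2.57196 = 0.9213.

0.9213c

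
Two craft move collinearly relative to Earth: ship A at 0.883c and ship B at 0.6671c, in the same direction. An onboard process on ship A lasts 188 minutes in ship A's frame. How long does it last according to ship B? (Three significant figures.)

221 minutes

The velocity of ship A relative to ship B is (0.883 − 0.6671)c / (1 − 0.883×0.6671) = 0.52537c; relative speed 0.52537c.
At |u| = 0.52537c, γ = (1 − 0.276014)^(−1/2) = 1.1753.
Ship A's interval is proper; time dilation gives Δt_B = γΔτ = 1.1753 × 188 minutes = 221 minutes.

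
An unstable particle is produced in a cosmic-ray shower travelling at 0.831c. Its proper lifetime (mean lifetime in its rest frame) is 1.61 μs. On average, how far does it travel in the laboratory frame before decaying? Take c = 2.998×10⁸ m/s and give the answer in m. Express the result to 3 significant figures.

Lorentz factor: γ = (1 − 0.690561)^(−1/2) = 1.7977.
Lab-frame lifetime: Δt = γτ = 1.7977 × 1.61 μs = 2.8943 μs.
Distance: d = vΔt = 0.831 × 2.998×10⁸ m/s × 2.8943×10^-6 s = 721 m.

721 m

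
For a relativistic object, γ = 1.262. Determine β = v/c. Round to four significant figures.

0.6100

β = √(1 − 1/γ²) = √(1 − 1/1.592644) = √0.372113 = 0.6100.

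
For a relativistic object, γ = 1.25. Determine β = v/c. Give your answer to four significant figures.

β = √(1 − 1/γ²) = √(1 − 1/1.5625) = √0.36 = 0.6000.

0.6000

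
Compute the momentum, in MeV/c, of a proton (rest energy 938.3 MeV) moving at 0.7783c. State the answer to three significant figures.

1160 MeV/c

β² = 0.60575089, so γ = 1/√0.39424911 = 1.5926.
Momentum: p = γβ·mc = 1.5926 × 0.7783 × 938.3 MeV/c = 1160 MeV/c.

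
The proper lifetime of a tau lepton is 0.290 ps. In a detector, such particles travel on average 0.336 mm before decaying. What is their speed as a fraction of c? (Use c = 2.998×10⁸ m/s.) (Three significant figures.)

0.968c

d = βγcτ ⇒ βγ = d/(cτ) = 3.360×10^-4 m / (8.6942×10^-5 m) = 3.8646.
β = (βγ)/√(1+(βγ)²) = 3.8646/√15.9351 = 0.968.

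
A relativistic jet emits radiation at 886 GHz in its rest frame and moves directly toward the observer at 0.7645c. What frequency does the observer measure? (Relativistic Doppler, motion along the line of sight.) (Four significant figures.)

2425 GHz

Relativistic Doppler (source moving toward): f_obs = f_src · √((1+β)/(1−β)).
With β = 0.7645: factor = √(1.7645/0.2355) = 2.7373.
f_obs = 886 × 2.7373 = 2425 GHz.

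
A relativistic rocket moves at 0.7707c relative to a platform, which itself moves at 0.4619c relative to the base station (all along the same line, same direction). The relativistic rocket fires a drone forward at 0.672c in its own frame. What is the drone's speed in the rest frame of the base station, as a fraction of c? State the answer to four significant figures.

0.9815c

First combine the drone and relativistic rocket (S''→S'): u₁ = (0.672 + 0.7707)/(1 + 0.672×0.7707) = 1.4427/1.5179104 = 0.95045.
Then combine with the platform (S'→S): u = (0.95045 + 0.4619)/(1 + 0.95045×0.4619) = 1.41235/1.439012855 = 0.98147.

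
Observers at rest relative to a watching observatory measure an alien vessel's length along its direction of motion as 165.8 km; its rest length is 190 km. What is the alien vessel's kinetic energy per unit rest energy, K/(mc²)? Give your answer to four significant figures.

γ = L₀/L = 190/165.8 = 1.14596.
K/(mc²) = γ − 1 = 1.14596 − 1 = 0.1460.

0.1460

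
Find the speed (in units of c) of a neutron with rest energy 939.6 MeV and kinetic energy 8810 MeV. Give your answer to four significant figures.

K = (γ−1)mc², so γ = 1 + 8810/939.6 = 10.376.
Then v/c = √(1 − γ⁻²) = √(1 − 0.00928838) = √0.99071162 = 0.9953.

0.9953c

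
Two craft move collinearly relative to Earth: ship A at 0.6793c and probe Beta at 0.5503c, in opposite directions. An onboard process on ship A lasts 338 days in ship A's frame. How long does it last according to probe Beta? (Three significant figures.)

758 days

The velocity of ship A relative to probe Beta is (0.6793 + 0.5503)c / (1 + 0.6793×0.5503) = 0.89502c; relative speed 0.89502c.
γ for this relative speed: γ = 1/√(1 − 0.801061) = 2.242.
Ship A's interval is proper; time dilation gives Δt_B = γΔτ = 2.242 × 338 days = 758 days.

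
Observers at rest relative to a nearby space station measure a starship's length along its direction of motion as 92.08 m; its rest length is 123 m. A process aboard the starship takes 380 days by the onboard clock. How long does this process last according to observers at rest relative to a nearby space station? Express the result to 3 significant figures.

From L = L₀/γ: γ = 123/92.08 = 1.33579.
The same γ dilates the second interval: 1.33579 × 380 days = 508 days.

508 days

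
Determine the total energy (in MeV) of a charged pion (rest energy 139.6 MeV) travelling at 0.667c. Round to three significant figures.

187 MeV

Lorentz factor: γ = (1 − 0.444889)^(−1/2) = 1.3422.
Total energy: E = γmc² = 1.3422 × 139.6 MeV = 187 MeV.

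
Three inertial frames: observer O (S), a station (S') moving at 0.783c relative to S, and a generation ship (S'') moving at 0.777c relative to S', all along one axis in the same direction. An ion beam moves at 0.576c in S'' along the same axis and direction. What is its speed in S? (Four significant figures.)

0.9918c

First combine the ion beam and generation ship (S''→S'): u₁ = (0.576 + 0.777)/(1 + 0.576×0.777) = 1.353/1.447552 = 0.93468.
Then combine with the station (S'→S): u = (0.93468 + 0.783)/(1 + 0.93468×0.783) = 1.71768/1.73185444 = 0.99182.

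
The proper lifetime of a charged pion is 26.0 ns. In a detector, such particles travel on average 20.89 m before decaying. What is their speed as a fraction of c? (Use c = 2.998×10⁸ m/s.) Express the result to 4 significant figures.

0.9369c

Lab distance = (lab lifetime)·v = γτ·βc, so βγ = d/(cτ) = 20.89/(2.998×10⁸ × 2.600×10^-8) = 2.68.
With βγ = 2.68: γ² = 1 + (βγ)² = 8.1824, and β = (βγ)/γ = 2.68/2.86049 = 0.9369.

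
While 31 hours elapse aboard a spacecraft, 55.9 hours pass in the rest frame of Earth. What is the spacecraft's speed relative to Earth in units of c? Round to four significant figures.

γ = Δt/Δτ = 55.9/31 = 1.8032.
β = √(1 − 1/γ²) = √(1 − 0.307548) = √0.692452 = 0.8321.

0.8321c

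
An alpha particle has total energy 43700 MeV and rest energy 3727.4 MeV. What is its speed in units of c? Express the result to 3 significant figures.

0.996c

γ = E/(mc²) = 43700/3727.4 = 11.724.
β = √(1 − 1/γ²) = √(1 − 0.00727526) = √0.99272474 = 0.996.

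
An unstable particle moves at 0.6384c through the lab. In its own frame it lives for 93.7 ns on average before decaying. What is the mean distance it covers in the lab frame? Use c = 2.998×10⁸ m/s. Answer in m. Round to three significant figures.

23.3 m

γ = 1/√(1 − β²) = 1/√(1 − 0.40755456) = 1/√0.59244544 = 1/0.769705 = 1.2992.
Lab-frame lifetime: Δt = γτ = 1.2992 × 93.7 ns = 121.74 ns.
Distance: d = vΔt = 0.6384 × 2.998×10⁸ m/s × 1.2174×10^-7 s = 23.3 m.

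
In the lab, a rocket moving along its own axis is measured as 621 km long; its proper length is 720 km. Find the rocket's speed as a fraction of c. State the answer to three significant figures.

0.506c

Length contraction gives γ = L₀/L = 720/621 = 1.1594.
β = √(1 − 1/γ²) = √0.256068 = 0.506.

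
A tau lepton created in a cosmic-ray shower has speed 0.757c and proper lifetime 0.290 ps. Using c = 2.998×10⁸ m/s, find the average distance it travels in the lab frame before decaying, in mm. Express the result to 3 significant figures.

Lorentz factor: γ = (1 − 0.573049)^(−1/2) = 1.5304.
Lab-frame lifetime: Δt = γτ = 1.5304 × 0.290 ps = 0.44382 ps.
Distance: d = vΔt = 0.757 × 2.998×10⁸ m/s × 4.4382×10^-13 s = 1.01×10^-4 m = 0.101 mm.

0.101 mm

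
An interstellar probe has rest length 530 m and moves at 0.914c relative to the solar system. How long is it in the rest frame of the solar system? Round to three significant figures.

215 m

γ = 1/√(1 − β²) = 1/√(1 − 0.835396) = 1/√0.164604 = 1/0.405714 = 2.4648.
Along the direction of motion the measured length is L₀/γ = 530/2.4648 = 215 m.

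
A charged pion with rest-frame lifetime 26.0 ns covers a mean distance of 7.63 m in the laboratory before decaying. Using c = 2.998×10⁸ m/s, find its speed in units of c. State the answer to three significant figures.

Let x = d/(cτ) = 7.630 m / (2.998×10⁸ m/s × 2.600×10^-8 s) = 0.97886. Since d = βγcτ, x = βγ = β/√(1−β²).
Solving: β² = x²/(1+x²) = 0.958167/1.958167 = 0.489318, so β = 0.700.

0.700c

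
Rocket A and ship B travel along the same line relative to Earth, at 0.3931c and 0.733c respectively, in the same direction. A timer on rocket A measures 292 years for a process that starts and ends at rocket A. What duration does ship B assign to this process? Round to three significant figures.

332 years

Transform rocket A's velocity into ship B's frame: (0.3931 − 0.733)/(1 − 0.3931·0.733) = −0.3399/0.7118577, so the relative speed is 0.47748c.
At |u| = 0.47748c, γ = (1 − 0.227987)^(−1/2) = 1.1381.
Rocket A's interval is proper; time dilation gives Δt_B = γΔτ = 1.1381 × 292 years = 332 years.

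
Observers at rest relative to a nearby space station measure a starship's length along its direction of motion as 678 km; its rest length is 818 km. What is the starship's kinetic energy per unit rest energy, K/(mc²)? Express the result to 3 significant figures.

0.206

Length contraction gives γ = L₀/L = 818/678 = 1.20649.
K/(mc²) = γ − 1 = 1.20649 − 1 = 0.206.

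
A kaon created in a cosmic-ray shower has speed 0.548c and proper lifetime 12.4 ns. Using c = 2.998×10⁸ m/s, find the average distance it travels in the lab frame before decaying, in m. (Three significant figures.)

2.44 m

Lorentz factor: γ = (1 − 0.300304)^(−1/2) = 1.1955.
Lab-frame lifetime: Δt = γτ = 1.1955 × 12.4 ns = 14.824 ns.
Distance: d = vΔt = 0.548 × 2.998×10⁸ m/s × 1.4824×10^-8 s = 2.44 m.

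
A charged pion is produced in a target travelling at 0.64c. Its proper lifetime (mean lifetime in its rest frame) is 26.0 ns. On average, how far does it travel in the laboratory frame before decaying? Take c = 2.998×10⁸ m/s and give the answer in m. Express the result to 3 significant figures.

6.49 m

γ = 1/√(1 − β²) = 1/√(1 − 0.4096) = 1/√0.5904 = 1/0.768375 = 1.3014.
Lab-frame lifetime: Δt = γτ = 1.3014 × 26.0 ns = 33.836 ns.
Distance: d = vΔt = 0.64 × 2.998×10⁸ m/s × 3.3836×10^-8 s = 6.49 m.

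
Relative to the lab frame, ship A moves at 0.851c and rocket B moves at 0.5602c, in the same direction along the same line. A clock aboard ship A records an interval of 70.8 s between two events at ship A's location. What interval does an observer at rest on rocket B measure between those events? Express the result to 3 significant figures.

85.2 s

Speed of ship A in rocket B's frame: u = (v_A − v_B)/(1 − v_A v_B/c²) = (0.851 − 0.5602)/(1 − 0.851×0.5602) = 0.2908/0.5232698 = 0.55574; |u| = 0.55574c.
γ for this relative speed: γ = 1/√(1 − 0.308847) = 1.2029.
The clock on ship A records proper time, so rocket B measures Δt = γΔτ = 1.2029 × 70.8 = 85.2 s.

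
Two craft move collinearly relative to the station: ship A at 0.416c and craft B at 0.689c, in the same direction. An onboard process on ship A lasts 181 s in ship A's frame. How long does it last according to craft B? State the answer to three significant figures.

196 s

Speed of ship A in craft B's frame: u = (v_A − v_B)/(1 − v_A v_B/c²) = (0.416 − 0.689)/(1 − 0.416×0.689) = −0.273/0.713376 = −0.38269; |u| = 0.38269c.
At |u| = 0.38269c, γ = (1 − 0.146452)^(−1/2) = 1.0824.
The clock on ship A records proper time, so craft B measures Δt = γΔτ = 1.0824 × 181 = 196 s.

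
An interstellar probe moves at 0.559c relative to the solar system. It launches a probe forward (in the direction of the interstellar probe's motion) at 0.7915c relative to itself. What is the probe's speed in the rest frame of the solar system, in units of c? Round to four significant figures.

0.9363c

Relativistic velocity addition: u = (u' + v)/(1 + u'v/c²), with u' = 0.7915c and v = 0.559c.
Numerator: 0.7915 + 0.559 = 1.3505. Denominator: 1 + (0.7915)(0.559) = 1.4424485.
u = 1.3505/1.4424485 = 0.93626, so the speed is 0.9363c.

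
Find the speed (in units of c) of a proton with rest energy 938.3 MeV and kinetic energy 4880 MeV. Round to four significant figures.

0.9869c

γ = 1 + K/(mc²) = 1 + 4880/938.3 = 6.2009.
β = √(1 − 1/γ²) = √(1 − 0.026007) = √0.973993 = 0.9869.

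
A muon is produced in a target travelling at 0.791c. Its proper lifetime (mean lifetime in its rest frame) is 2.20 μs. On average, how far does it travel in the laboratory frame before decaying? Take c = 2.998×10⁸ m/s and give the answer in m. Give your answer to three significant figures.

853 m

γ = 1/√(1 − β²) = 1/√(1 − 0.625681) = 1/√0.374319 = 1/0.611816 = 1.6345.
Lab-frame lifetime: Δt = γτ = 1.6345 × 2.20 μs = 3.5959 μs.
Distance: d = vΔt = 0.791 × 2.998×10⁸ m/s × 3.5959×10^-6 s = 853 m.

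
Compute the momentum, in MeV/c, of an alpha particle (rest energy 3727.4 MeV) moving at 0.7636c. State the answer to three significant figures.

Lorentz factor: γ = (1 − 0.58308496)^(−1/2) = 1.5487.
Momentum: p = γβ·mc = 1.5487 × 0.7636 × 3727.4 MeV/c = 4410 MeV/c.

4410 MeV/c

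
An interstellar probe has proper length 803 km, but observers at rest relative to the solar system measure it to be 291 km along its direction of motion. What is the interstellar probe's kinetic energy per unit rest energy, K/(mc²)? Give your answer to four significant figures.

Length contraction gives γ = L₀/L = 803/291 = 2.75945.
K/(mc²) = γ − 1 = 2.75945 − 1 = 1.759.

1.759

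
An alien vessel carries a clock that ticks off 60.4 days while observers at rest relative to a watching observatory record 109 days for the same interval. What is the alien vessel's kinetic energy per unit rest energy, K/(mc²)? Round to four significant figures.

0.8046

γ = Δt/Δτ = 109/60.4 = 1.80464.
K/(mc²) = γ − 1 = 1.80464 − 1 = 0.8046.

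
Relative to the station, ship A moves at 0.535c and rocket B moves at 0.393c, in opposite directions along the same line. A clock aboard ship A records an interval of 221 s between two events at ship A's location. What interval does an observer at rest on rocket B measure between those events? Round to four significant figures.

Transform ship A's velocity into rocket B's frame: (0.535 + 0.393)/(1 + 0.535·0.393) = 0.928/1.210255, so the relative speed is 0.76678c.
γ for this relative speed: γ = 1/√(1 − 0.587952) = 1.5579.
Ship A's interval is proper; time dilation gives Δt_B = γΔτ = 1.5579 × 221 s = 344.3 s.

344.3 s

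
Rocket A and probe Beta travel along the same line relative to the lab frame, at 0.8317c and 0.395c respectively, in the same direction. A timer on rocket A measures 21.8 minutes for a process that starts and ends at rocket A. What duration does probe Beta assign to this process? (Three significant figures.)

Speed of rocket A in probe Beta's frame: u = (v_A − v_B)/(1 − v_A v_B/c²) = (0.8317 − 0.395)/(1 − 0.8317×0.395) = 0.4367/0.6714785 = 0.65036; |u| = 0.65036c.
At |u| = 0.65036c, γ = (1 − 0.422968)^(−1/2) = 1.3164.
The clock on rocket A records proper time, so probe Beta measures Δt = γΔτ = 1.3164 × 21.8 = 28.7 minutes.

28.7 minutes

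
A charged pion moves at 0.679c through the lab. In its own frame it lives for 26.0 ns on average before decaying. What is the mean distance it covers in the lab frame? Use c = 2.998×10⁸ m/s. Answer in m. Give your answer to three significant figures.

γ = 1/√(1 − β²) = 1/√(1 − 0.461041) = 1/√0.538959 = 1/0.734138 = 1.3621.
Lab-frame lifetime: Δt = γτ = 1.3621 × 26.0 ns = 35.415 ns.
Distance: d = vΔt = 0.679 × 2.998×10⁸ m/s × 3.5415×10^-8 s = 7.21 m.

7.21 m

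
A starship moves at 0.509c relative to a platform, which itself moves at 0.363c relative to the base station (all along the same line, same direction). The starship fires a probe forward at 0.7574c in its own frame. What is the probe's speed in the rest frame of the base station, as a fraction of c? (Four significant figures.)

0.9589c

Apply u = (u'+v)/(1+u'v) twice. Probe in the platform frame: (0.7574+0.509)/(1+0.7574·0.509) = 1.2664/1.3855166 = 0.91403c.
That velocity, transformed to the rest frame of the base station: (0.91403+0.363)/(1+0.91403·0.363) = 1.27703/1.33179289 = 0.95888c.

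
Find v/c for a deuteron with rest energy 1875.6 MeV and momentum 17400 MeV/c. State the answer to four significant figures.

βγ = pc/(mc²) = 17400/1875.6 = 9.277.
Since γ² = 1 + (βγ)² = 87.0627, γ = √87.0627 = 9.33074, and β = (βγ)/γ = 9.277/9.33074 = 0.9942.

0.9942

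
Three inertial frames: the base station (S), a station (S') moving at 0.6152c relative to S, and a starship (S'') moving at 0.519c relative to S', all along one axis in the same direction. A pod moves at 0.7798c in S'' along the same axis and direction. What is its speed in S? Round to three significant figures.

Compose velocities in two stages. Stage 1 (into S'): u₁ = (0.7798+0.519)/(1+0.7798×0.519) = 0.9246.
Stage 2 (into S): u = (0.9246+0.6152)/(1+0.9246×0.6152) = 0.98151, so the speed is 0.982c.

0.982c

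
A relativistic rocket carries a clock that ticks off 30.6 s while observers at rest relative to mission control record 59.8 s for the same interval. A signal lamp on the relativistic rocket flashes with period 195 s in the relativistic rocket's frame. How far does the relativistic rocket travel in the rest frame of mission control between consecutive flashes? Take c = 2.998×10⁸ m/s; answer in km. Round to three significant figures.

From Δt = γΔτ: γ = 59.8/30.6 = 1.95425.
β = √(1 − 1/γ²) = 0.85916. Lab-frame period = γτ = 1.95425×195 s = 381.08 s. Distance = βc × γτ = 0.85916 × 2.998×10⁸ m/s × 381.08 s = 9.8157×10^10 m = 9.82×10^7 km.

9.82×10^7 km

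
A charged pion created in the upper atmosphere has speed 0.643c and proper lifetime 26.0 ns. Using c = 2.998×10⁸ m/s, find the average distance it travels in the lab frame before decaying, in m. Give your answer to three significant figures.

6.54 m

With β = 0.643, γ = 1/√(1 − 0.643²) = 1/√0.586551 = 1.3057.
Lab-frame lifetime: Δt = γτ = 1.3057 × 26.0 ns = 33.948 ns.
Distance: d = vΔt = 0.643 × 2.998×10⁸ m/s × 3.3948×10^-8 s = 6.54 m.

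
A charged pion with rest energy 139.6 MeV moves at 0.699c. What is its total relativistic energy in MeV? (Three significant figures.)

195 MeV

With β = 0.699, γ = 1/√(1 − 0.699²) = 1/√0.511399 = 1.3984.
Total energy: E = γmc² = 1.3984 × 139.6 MeV = 195 MeV.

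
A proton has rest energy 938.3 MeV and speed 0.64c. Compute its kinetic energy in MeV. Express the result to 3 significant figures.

283 MeV

With β = 0.64, γ = 1/√(1 − 0.64²) = 1/√0.5904 = 1.30145.
Kinetic energy: K = (γ − 1)mc² = (1.30145 − 1) × 938.3 MeV = 0.30145 × 938.3 = 283 MeV.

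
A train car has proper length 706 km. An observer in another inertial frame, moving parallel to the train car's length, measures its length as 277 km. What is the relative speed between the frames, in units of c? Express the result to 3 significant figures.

0.920c

Length contraction gives γ = L₀/L = 706/277 = 2.5487.
β = √(1 − 1/γ²) = √0.846056 = 0.920.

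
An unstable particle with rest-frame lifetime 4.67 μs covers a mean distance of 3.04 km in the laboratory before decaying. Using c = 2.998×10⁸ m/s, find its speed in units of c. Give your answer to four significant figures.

0.9083c

d = βγcτ ⇒ βγ = d/(cτ) = 3040 m / (1400.066 m) = 2.1713.
β = (βγ)/√(1+(βγ)²) = 2.1713/√5.71454 = 0.9083.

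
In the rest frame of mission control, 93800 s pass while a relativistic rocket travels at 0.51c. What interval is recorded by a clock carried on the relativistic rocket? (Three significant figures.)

80700 s

Lorentz factor: γ = (1 − 0.2601)^(−1/2) = 1.1626.
The relativistic rocket's clock runs slow as seen from mission control, so Δτ = Δt/γ = 93800/1.1626 = 80700 s.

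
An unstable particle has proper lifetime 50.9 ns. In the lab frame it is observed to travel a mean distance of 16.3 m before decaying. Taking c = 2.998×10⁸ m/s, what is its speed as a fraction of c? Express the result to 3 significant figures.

0.730c

Lab distance = (lab lifetime)·v = γτ·βc, so βγ = d/(cτ) = 16.30/(2.998×10⁸ × 5.090×10^-8) = 1.0682.
With βγ = 1.0682: γ² = 1 + (βγ)² = 2.14105, and β = (βγ)/γ = 1.0682/1.46323 = 0.730.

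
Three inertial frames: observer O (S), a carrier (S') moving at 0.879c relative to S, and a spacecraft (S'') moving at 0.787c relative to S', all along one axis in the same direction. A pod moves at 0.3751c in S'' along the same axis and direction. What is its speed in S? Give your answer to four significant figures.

0.9930c

Compose velocities in two stages. Stage 1 (into S'): u₁ = (0.3751+0.787)/(1+0.3751×0.787) = 0.89723.
Stage 2 (into S): u = (0.89723+0.879)/(1+0.89723×0.879) = 0.99305, so the speed is 0.9930c.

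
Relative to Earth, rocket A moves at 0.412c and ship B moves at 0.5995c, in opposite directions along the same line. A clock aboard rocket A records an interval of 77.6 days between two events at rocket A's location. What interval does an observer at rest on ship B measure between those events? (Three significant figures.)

Speed of rocket A in ship B's frame: u = (v_A + v_B)/(1 + v_A v_B/c²) = (0.412 + 0.5995)/(1 + 0.412×0.5995) = 1.0115/1.246994 = 0.81115; |u| = 0.81115c.
γ for this relative speed: γ = 1/√(1 − 0.657964) = 1.7099.
Rocket A's interval is proper; time dilation gives Δt_B = γΔτ = 1.7099 × 77.6 days = 133 days.

133 days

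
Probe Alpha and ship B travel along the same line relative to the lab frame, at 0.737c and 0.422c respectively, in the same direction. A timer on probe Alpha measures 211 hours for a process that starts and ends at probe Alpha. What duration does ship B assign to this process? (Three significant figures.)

The velocity of probe Alpha relative to ship B is (0.737 − 0.422)c / (1 − 0.737×0.422) = 0.45719c; relative speed 0.45719c.
γ for this relative speed: γ = 1/√(1 − 0.209023) = 1.1244.
Probe Alpha's interval is proper; time dilation gives Δt_B = γΔτ = 1.1244 × 211 hours = 237 hours.

237 hours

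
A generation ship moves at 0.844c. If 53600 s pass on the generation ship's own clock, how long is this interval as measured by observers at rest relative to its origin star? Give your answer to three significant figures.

γ = 1/√(1 − β²) = 1/√(1 − 0.712336) = 1/√0.287664 = 1/0.536343 = 1.8645.
Time dilation: Δt = γ·Δτ = 1.8645 × 53600 = 99900 s.

99900 s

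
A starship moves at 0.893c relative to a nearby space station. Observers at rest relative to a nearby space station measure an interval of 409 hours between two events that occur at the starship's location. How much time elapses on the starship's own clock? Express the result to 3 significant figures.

184 hours

γ = 1/√(1 − β²) = 1/√(1 − 0.797449) = 1/√0.202551 = 1/0.450057 = 2.2219.
The starship's clock runs slow as seen from a nearby space station, so Δτ = Δt/γ = 409/2.2219 = 184 hours.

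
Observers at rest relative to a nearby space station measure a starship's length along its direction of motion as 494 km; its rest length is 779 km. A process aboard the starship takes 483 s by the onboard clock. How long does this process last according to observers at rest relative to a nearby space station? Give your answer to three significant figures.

762 s

Length contraction gives γ = L₀/L = 779/494 = 1.57692.
The same γ dilates the second interval: 1.57692 × 483 s = 762 s.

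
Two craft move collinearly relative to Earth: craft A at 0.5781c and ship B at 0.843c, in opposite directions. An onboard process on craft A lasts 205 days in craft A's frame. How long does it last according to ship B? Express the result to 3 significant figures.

Transform craft A's velocity into ship B's frame: (0.5781 + 0.843)/(1 + 0.5781·0.843) = 1.4211/1.4873383, so the relative speed is 0.95547c.
At |u| = 0.95547c, γ = (1 − 0.912923)^(−1/2) = 3.3888.
The clock on craft A records proper time, so ship B measures Δt = γΔτ = 3.3888 × 205 = 695 days.

695 days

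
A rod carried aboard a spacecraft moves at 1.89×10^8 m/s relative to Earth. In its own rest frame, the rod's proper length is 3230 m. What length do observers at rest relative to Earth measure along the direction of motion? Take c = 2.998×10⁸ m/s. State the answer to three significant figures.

β = v/c = (1.89×10^8 m/s)/(2.998×10⁸ m/s) = 0.63042.
γ = 1/√(1 − β²) = 1/√(1 − 0.3974293764) = 1/√0.6025706236 = 1/0.776254 = 1.2882.
Along the direction of motion the measured length is L₀/γ = 3230/1.2882 = 2510 m.

2510 m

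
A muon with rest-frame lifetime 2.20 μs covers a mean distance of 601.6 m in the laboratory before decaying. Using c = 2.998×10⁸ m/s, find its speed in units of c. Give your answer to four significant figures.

0.6739c

Let x = d/(cτ) = 601.6 m / (2.998×10⁸ m/s × 2.200×10^-6 s) = 0.91212. Since d = βγcτ, x = βγ = β/√(1−β²).
Solving: β² = x²/(1+x²) = 0.831963/1.831963 = 0.454137, so β = 0.6739.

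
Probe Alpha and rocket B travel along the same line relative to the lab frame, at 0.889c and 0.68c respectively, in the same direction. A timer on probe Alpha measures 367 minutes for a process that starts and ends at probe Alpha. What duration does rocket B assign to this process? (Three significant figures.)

432 minutes

Transform probe Alpha's velocity into rocket B's frame: (0.889 − 0.68)/(1 − 0.889·0.68) = 0.209/0.39548, so the relative speed is 0.52847c.
γ for this relative speed: γ = 1/√(1 − 0.279281) = 1.1779.
Probe Alpha's interval is proper; time dilation gives Δt_B = γΔτ = 1.1779 × 367 minutes = 432 minutes.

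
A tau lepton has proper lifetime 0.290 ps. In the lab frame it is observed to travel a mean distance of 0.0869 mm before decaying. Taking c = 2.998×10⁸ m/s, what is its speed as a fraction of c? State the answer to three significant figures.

Lab distance = (lab lifetime)·v = γτ·βc, so βγ = d/(cτ) = 8.690×10^-5/(2.998×10⁸ × 2.900×10^-13) = 0.99952.
With βγ = 0.99952: γ² = 1 + (βγ)² = 1.99904, and β = (βγ)/γ = 0.99952/1.41387 = 0.707.

0.707c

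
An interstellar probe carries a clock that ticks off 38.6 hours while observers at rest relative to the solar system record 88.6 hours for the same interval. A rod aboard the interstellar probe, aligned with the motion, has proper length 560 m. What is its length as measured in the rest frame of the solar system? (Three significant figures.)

From Δt = γΔτ: γ = 88.6/38.6 = 2.29534.
The rod contracts by the same γ: 560 m / 2.29534 = 244 m.

244 m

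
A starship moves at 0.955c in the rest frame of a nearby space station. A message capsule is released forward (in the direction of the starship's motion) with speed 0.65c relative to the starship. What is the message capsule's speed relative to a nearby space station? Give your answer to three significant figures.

0.990c

Relativistic velocity addition: u = (u' + v)/(1 + u'v/c²), with u' = 0.65c and v = 0.955c.
Numerator: 0.65 + 0.955 = 1.605. Denominator: 1 + (0.65)(0.955) = 1.62075.
u = 1.605/1.62075 = 0.99028, so the speed is 0.990c.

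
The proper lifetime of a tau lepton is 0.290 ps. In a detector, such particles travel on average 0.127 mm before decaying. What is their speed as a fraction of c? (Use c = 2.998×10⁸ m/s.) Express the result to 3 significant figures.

0.825c

Let x = d/(cτ) = 1.270×10^-4 m / (2.998×10⁸ m/s × 2.900×10^-13 s) = 1.4607. Since d = βγcτ, x = βγ = β/√(1−β²).
Solving: β² = x²/(1+x²) = 2.13364/3.13364 = 0.680882, so β = 0.825.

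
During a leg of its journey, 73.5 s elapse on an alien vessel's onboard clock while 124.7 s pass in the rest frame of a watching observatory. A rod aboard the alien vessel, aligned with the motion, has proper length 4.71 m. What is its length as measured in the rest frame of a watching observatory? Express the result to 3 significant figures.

From Δt = γΔτ: γ = 124.7/73.5 = 1.6966.
L = L₀/γ = 4.71/1.6966 = 2.78 m.

2.78 m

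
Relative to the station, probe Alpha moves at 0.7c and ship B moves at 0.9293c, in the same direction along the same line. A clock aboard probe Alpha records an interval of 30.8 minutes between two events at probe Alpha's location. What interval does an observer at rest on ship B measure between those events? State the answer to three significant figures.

Transform probe Alpha's velocity into ship B's frame: (0.7 − 0.9293)/(1 − 0.7·0.9293) = −0.2293/0.34949, so the relative speed is 0.6561c.
γ for this relative speed: γ = 1/√(1 − 0.430467) = 1.3251.
Probe Alpha's interval is proper; time dilation gives Δt_B = γΔτ = 1.3251 × 30.8 minutes = 40.8 minutes.

40.8 minutes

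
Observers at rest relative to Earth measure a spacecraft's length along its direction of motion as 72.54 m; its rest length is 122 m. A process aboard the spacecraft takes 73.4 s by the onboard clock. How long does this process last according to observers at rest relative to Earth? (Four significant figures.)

123.4 s

Length contraction gives γ = L₀/L = 122/72.54 = 1.68183.
Δt = γΔτ = 1.68183 × 73.4 = 123.4 s.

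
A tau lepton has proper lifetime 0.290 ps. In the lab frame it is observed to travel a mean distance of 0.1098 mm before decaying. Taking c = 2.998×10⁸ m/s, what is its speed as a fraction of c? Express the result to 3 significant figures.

Let x = d/(cτ) = 1.098×10^-4 m / (2.998×10⁸ m/s × 2.900×10^-13 s) = 1.2629. Since d = βγcτ, x = βγ = β/√(1−β²).
Solving: β² = x²/(1+x²) = 1.59492/2.59492 = 0.614632, so β = 0.784.

0.784c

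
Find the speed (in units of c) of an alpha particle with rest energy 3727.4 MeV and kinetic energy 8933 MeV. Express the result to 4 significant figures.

γ = 1 + K/(mc²) = 1 + 8933/3727.4 = 3.3966.
β = √(1 − 1/γ²) = √(1 − 0.0866785) = √0.9133215 = 0.9557.

0.9557c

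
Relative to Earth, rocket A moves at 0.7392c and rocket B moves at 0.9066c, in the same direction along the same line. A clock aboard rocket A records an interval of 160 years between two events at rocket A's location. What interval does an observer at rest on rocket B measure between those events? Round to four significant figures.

The velocity of rocket A relative to rocket B is (0.7392 − 0.9066)c / (1 − 0.7392×0.9066) = −0.50752c; relative speed 0.50752c.
At |u| = 0.50752c, γ = (1 − 0.257577)^(−1/2) = 1.1606.
Rocket A's interval is proper; time dilation gives Δt_B = γΔτ = 1.1606 × 160 years = 185.7 years.

185.7 years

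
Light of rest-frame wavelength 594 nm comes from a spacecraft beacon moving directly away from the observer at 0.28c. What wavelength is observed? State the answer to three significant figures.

792 nm

Relativistic Doppler for wavelength: λ_obs = λ_src · √((1+β)/(1−β)).
With β = 0.28: factor = √(1.28/0.72) = 1.3333.
λ_obs = 594 × 1.3333 = 792 nm.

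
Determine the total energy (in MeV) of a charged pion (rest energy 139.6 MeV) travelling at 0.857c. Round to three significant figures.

β² = 0.734449, so γ = 1/√0.265551 = 1.9406.
Total energy: E = γmc² = 1.9406 × 139.6 MeV = 271 MeV.

271 MeV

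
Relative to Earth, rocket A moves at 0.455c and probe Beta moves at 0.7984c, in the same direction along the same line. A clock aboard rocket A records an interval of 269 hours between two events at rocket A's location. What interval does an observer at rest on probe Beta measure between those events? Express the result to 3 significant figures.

319 hours

Speed of rocket A in probe Beta's frame: u = (v_A − v_B)/(1 − v_A v_B/c²) = (0.455 − 0.7984)/(1 − 0.455×0.7984) = −0.3434/0.636728 = −0.53932; |u| = 0.53932c.
At |u| = 0.53932c, γ = (1 − 0.290866)^(−1/2) = 1.1875.
The clock on rocket A records proper time, so probe Beta measures Δt = γΔτ = 1.1875 × 269 = 319 hours.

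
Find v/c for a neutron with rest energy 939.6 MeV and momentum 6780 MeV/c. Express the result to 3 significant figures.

βγ = pc/(mc²) = 6780/939.6 = 7.2158.
Since γ² = 1 + (βγ)² = 53.0678, γ = √53.0678 = 7.28476, and β = (βγ)/γ = 7.2158/7.28476 = 0.991.

0.991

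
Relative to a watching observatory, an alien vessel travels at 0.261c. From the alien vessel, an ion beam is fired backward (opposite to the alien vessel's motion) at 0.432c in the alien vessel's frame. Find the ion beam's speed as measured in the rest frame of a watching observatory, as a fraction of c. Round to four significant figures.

0.1927c

In units of c, u = (u' + v)/(1 + u'v) with u' = −0.432 and v = 0.261.
Numerator: −0.432 + 0.261 = −0.171. Denominator: 1 + (−0.432)(0.261) = 0.887248.
u = −0.171/0.887248 = −0.19273, so the speed is 0.1927c.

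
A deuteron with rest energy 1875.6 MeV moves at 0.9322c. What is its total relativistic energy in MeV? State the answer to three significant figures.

5180 MeV

γ = 1/√(1 − β²) = 1/√(1 − 0.86899684) = 1/√0.13100316 = 1/0.361944 = 2.7629.
Total energy: E = γmc² = 2.7629 × 1875.6 MeV = 5180 MeV.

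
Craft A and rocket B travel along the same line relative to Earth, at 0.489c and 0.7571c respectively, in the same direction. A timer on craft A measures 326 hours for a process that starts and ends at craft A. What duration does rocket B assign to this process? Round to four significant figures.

360.3 hours

Speed of craft A in rocket B's frame: u = (v_A − v_B)/(1 − v_A v_B/c²) = (0.489 − 0.7571)/(1 − 0.489×0.7571) = −0.2681/0.6297781 = −0.42571; |u| = 0.42571c.
At |u| = 0.42571c, γ = (1 − 0.181229)^(−1/2) = 1.1051.
The clock on craft A records proper time, so rocket B measures Δt = γΔτ = 1.1051 × 326 = 360.3 hours.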